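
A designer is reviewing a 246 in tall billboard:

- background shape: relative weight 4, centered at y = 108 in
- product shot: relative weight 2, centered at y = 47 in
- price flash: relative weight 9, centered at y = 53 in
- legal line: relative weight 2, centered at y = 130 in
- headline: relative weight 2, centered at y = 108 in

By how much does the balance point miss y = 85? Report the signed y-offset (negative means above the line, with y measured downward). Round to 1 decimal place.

Weights sum to 4 + 2 + 9 + 2 + 2 = 19.
Σw·y = 4·108 + 2·47 + 9·53 + 2·130 + 2·108 = 1479, so ȳ = 1479/19 ≈ 77.84.
Against y = 85, that's 77.84 − 85 = -7.16.

≈ -7.2 in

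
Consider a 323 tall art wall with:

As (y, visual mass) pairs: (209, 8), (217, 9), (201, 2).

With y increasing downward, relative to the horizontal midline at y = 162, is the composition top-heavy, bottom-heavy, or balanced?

Total weight = 8 + 9 + 2 = 19.
y-moment: 8·209 + 9·217 + 2·201 = 4027; centroid 4027/19 ≈ 211.95.
211.9 vs midline 162 → bottom-heavy.

bottom-heavy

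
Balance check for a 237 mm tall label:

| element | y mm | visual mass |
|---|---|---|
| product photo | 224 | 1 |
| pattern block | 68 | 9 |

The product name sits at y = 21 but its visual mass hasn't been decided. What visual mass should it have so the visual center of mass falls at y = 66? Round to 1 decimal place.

Known weights sum to 1 + 9 = 10; their moment is 1·224 + 9·68 = 836.
For the centroid to hit 66: (836 + w·21) / (10 + w) = 66.
So w = (66·10 − 836)/(21 − 66) = -176/-45 ≈ 3.91.

w ≈ 3.9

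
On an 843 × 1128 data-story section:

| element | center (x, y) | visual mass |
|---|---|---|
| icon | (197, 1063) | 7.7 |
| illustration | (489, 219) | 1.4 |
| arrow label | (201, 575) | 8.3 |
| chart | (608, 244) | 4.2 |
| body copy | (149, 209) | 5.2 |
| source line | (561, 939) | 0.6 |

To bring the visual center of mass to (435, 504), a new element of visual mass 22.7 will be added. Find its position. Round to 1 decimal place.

(628.1, 410.2)

After adding the new element, total weight = 7.7 + 1.4 + 8.3 + 4.2 + 5.2 + 0.6 + 22.7 = 50.1.
x: target moment 50.1×435 = 21793.5; current 7.7·197 + 1.4·489 + 8.3·201 + 4.2·608 + 5.2·149 + 0.6·561 = 7534.8; the new element supplies 14258.7, so x = 14258.7/22.7 ≈ 628.14.
y: target moment 50.1×504 = 25250.4; current 7.7·1063 + 1.4·219 + 8.3·575 + 4.2·244 + 5.2·209 + 0.6·939 = 15939.2; the new element supplies 9311.2, so y = 9311.2/22.7 ≈ 410.19.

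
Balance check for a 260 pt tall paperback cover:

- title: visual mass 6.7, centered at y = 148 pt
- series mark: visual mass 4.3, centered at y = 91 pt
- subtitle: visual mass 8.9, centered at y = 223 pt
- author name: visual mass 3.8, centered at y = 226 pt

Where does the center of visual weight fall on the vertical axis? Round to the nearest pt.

Weights sum to 6.7 + 4.3 + 8.9 + 3.8 = 23.7.
Σw·y = 6.7·148 + 4.3·91 + 8.9·223 + 3.8·226 = 4226.4, so ȳ = 4226.4/23.7 ≈ 178.33.

y ≈ 178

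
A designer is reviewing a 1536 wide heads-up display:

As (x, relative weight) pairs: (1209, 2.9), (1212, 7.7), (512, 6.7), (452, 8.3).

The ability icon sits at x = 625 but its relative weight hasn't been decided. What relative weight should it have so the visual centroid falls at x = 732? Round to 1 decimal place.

Known weights sum to 2.9 + 7.7 + 6.7 + 8.3 = 25.6; their moment is 2.9·1209 + 7.7·1212 + 6.7·512 + 8.3·452 = 20020.5.
Balance at x = 732 requires (20020.5 + w·625) / (25.6 + w) = 732.
Rearranging, w·(625 − 732) = 732·25.6 − 20020.5 = -1281.3, so w ≈ -1281.3/-107 = 11.97.

w ≈ 12.0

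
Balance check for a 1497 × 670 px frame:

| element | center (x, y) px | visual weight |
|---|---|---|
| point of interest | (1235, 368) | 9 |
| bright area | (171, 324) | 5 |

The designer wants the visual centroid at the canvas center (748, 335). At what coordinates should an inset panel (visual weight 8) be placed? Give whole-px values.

With the inset panel, Σw becomes 9 + 5 + 8 = 22.
x: need Σw·x = 22·748 = 16456. Existing = 9·1235 + 5·171 = 11970. Remainder 4486 / 8 ≈ 560.75.
y: need Σw·y = 22·335 = 7370. Existing = 9·368 + 5·324 = 4932. Remainder 2438 / 8 ≈ 304.75.

(561, 305)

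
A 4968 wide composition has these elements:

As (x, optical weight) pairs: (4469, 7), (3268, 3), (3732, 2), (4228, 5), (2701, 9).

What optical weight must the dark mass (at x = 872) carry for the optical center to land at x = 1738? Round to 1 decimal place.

w ≈ 56.4

Existing Σw = 26 (7 + 3 + 2 + 5 + 9); existing moment 7·4469 + 3·3268 + 2·3732 + 5·4228 + 9·2701 = 94000.
For the centroid to hit 1738: (94000 + w·872) / (26 + w) = 1738.
So w = (1738·26 − 94000)/(872 − 1738) = -48812/-866 ≈ 56.36.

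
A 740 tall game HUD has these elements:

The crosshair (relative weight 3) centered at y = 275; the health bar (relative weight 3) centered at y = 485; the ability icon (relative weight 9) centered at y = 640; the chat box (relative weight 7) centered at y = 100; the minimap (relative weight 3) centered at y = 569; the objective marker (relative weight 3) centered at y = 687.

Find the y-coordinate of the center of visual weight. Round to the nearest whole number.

y ≈ 447

Total weight = 3 + 3 + 9 + 7 + 3 + 3 = 28.
y: moment 12508 / weight 28 ≈ 446.71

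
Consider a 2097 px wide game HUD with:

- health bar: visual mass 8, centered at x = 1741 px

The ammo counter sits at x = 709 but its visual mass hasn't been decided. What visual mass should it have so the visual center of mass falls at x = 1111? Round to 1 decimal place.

Known: weight 8 with moment 8·1741 = 13928.
For the centroid to hit 1111: (13928 + w·709) / (8 + w) = 1111.
So w = (1111·8 − 13928)/(709 − 1111) = -5040/-402 ≈ 12.54.

w ≈ 12.5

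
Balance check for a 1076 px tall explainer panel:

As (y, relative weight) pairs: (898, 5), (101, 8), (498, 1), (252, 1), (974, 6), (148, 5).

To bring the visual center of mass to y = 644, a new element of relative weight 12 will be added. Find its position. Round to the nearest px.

After adding the new element, total weight = 5 + 8 + 1 + 1 + 6 + 5 + 12 = 38.
y: need Σw·y = 38·644 = 24472. Existing = 5·898 + 8·101 + 1·498 + 1·252 + 6·974 + 5·148 = 12632. Remainder 11840 / 12 ≈ 986.67.

y ≈ 987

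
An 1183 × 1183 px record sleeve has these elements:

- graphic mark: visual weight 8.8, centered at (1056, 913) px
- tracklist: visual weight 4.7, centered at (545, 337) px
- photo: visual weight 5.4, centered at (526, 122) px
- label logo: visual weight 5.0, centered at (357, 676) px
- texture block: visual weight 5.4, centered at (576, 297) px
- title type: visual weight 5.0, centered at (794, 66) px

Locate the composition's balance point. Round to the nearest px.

(687, 455)

Total weight = 8.8 + 4.7 + 5.4 + 5.0 + 5.4 + 5.0 = 34.3.
x: moment 23560.1 / weight 34.3 ≈ 686.88
Σw·y = 15590.9; ȳ = 15590.9/34.3 ≈ 454.55.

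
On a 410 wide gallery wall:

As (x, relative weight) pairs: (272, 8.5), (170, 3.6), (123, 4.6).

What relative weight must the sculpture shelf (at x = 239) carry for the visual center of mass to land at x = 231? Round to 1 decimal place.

Known weights sum to 8.5 + 3.6 + 4.6 = 16.7; their moment is 8.5·272 + 3.6·170 + 4.6·123 = 3489.8.
Balance at x = 231 requires (3489.8 + w·239) / (16.7 + w) = 231.
Solving: w = (231·16.7 − 3489.8) / (239 − 231) = 367.9 / 8 ≈ 45.99.

w ≈ 46.0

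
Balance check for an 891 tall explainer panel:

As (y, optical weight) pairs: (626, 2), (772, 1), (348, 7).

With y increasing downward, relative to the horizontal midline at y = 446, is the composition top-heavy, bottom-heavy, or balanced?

balanced

Σw = 2 + 1 + 7 = 10.
y: (2·626 + 1·772 + 7·348) / 10 = 4460 / 10 ≈ 446.00
That equals the midline 446 — balanced.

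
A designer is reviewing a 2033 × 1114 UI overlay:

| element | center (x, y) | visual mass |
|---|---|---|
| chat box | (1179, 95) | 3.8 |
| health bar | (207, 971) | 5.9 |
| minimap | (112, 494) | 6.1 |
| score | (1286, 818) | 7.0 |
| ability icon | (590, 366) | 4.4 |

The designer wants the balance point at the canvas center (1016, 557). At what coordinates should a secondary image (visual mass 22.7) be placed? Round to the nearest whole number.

(1441, 500)

After adding the secondary image, total weight = 3.8 + 5.9 + 6.1 + 7.0 + 4.4 + 22.7 = 49.9.
Along x: (17982.7 + 22.7·x) / 49.9 = 1016 (existing moment 3.8·1179 + 5.9·207 + 6.1·112 + 7.0·1286 + 4.4·590 = 17982.7) ⇒ x = (50698.4 − 17982.7) / 22.7 ≈ 1441.22.
Along y: (16439.7 + 22.7·y) / 49.9 = 557 (existing moment 3.8·95 + 5.9·971 + 6.1·494 + 7.0·818 + 4.4·366 = 16439.7) ⇒ y = (27794.3 − 16439.7) / 22.7 ≈ 500.20.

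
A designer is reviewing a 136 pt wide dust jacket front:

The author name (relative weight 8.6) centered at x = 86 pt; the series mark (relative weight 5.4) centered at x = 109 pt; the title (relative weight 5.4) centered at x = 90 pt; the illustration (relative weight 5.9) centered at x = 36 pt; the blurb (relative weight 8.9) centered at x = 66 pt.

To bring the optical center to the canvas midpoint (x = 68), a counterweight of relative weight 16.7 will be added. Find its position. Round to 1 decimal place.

x ≈ 50.7

With the counterweight, Σw becomes 8.6 + 5.4 + 5.4 + 5.9 + 8.9 + 16.7 = 50.9.
x: target moment 50.9×68 = 3461.2; current 8.6·86 + 5.4·109 + 5.4·90 + 5.9·36 + 8.9·66 = 2614.0; the counterweight supplies 847.2, so x = 847.2/16.7 ≈ 50.73.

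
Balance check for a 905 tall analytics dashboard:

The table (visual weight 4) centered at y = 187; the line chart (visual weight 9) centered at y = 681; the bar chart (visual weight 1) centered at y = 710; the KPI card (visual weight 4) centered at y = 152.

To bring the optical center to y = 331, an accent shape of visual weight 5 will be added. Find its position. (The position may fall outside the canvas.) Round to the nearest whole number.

After adding the accent shape, total weight = 4 + 9 + 1 + 4 + 5 = 23.
y: target moment 23×331 = 7613; current 4·187 + 9·681 + 1·710 + 4·152 = 8195; the accent shape supplies -582, so y = -582/5 ≈ -116.40.

y ≈ -116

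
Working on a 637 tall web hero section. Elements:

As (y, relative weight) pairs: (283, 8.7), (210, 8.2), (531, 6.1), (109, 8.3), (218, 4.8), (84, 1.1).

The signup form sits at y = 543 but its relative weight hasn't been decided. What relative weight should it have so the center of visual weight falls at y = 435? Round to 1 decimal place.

w ≈ 62.2

Existing Σw = 37.2 (8.7 + 8.2 + 6.1 + 8.3 + 4.8 + 1.1); existing moment 8.7·283 + 8.2·210 + 6.1·531 + 8.3·109 + 4.8·218 + 1.1·84 = 9466.7.
Balance at y = 435 requires (9466.7 + w·543) / (37.2 + w) = 435.
Rearranging, w·(543 − 435) = 435·37.2 − 9466.7 = 6715.3, so w ≈ 6715.3/108 = 62.18.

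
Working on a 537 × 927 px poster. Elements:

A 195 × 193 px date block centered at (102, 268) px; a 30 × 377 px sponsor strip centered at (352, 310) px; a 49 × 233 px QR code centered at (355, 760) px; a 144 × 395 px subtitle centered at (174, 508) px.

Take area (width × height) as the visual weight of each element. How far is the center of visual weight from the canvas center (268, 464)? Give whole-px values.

≈ 87 px

Areas: date block 195·193 = 37635, sponsor strip 30·377 = 11310, QR code 49·233 = 11417, subtitle 144·395 = 56880. Total weight = 117242.
Σw·x = 37635·102 + 11310·352 + 11417·355 + 56880·174 = 21770045, so x̄ = 21770045/117242 ≈ 185.68.
Σw·y = 37635·268 + 11310·310 + 11417·760 + 56880·508 = 51164240, so ȳ = 51164240/117242 ≈ 436.40.
Offset from (268, 464): Δx ≈ -82.32, Δy ≈ -27.60; distance = √(Δx² + Δy²) ≈ 86.82.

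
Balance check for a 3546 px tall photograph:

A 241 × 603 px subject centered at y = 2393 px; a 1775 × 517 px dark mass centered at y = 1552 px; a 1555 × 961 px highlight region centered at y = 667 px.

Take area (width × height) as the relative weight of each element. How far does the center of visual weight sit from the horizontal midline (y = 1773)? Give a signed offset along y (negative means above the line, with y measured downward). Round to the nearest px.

≈ -690 px

Areas → weights: subject 241·603 = 145323, dark mass 1775·517 = 917675, highlight region 1555·961 = 1494355; Σw = 2557353.
y-moment: 145323·2393 + 917675·1552 + 1494355·667 = 2768724324; centroid 2768724324/2557353 ≈ 1082.65.
Offset from y = 1773: 1082.65 − 1773 ≈ -690.35.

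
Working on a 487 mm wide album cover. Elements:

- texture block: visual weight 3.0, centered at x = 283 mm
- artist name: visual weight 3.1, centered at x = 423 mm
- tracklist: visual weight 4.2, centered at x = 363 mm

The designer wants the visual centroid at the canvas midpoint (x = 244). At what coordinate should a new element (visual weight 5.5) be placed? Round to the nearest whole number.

x ≈ 31

With the new element, Σw becomes 3.0 + 3.1 + 4.2 + 5.5 = 15.8.
x: need Σw·x = 15.8·244 = 3855.2. Existing = 3.0·283 + 3.1·423 + 4.2·363 = 3684.9. Remainder 170.3 / 5.5 ≈ 30.96.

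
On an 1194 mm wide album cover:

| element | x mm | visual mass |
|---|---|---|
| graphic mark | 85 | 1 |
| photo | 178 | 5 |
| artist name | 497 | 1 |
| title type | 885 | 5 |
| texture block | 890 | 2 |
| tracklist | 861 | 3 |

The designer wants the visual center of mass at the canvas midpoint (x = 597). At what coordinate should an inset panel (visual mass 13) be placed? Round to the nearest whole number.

x ≈ 588

After adding the inset panel, total weight = 1 + 5 + 1 + 5 + 2 + 3 + 13 = 30.
x: need Σw·x = 30·597 = 17910. Existing = 1·85 + 5·178 + 1·497 + 5·885 + 2·890 + 3·861 = 10260. Remainder 7650 / 13 ≈ 588.46.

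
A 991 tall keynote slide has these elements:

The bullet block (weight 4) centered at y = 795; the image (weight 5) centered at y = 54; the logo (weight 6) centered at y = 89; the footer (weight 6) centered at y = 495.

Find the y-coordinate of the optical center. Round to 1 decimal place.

Weights sum to 4 + 5 + 6 + 6 = 21.
y: (4·795 + 5·54 + 6·89 + 6·495) / 21 = 6954 / 21 ≈ 331.14

y ≈ 331.1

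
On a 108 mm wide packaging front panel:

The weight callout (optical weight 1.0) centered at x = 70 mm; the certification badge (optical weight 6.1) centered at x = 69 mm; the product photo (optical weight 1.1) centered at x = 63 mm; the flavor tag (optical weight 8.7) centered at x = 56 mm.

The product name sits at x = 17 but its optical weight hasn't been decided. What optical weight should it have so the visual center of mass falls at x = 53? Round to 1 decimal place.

Fixed elements: Σw = 1.0 + 6.1 + 1.1 + 8.7 = 16.9, Σw·x = 1.0·70 + 6.1·69 + 1.1·63 + 8.7·56 = 1047.4.
Balance at x = 53 requires (1047.4 + w·17) / (16.9 + w) = 53.
So w = (53·16.9 − 1047.4)/(17 − 53) = -151.7/-36 ≈ 4.21.

w ≈ 4.2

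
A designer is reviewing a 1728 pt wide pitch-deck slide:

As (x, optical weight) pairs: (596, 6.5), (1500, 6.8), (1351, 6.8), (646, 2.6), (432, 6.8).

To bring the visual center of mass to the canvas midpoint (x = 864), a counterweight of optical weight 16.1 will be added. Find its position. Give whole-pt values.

x ≈ 716

After adding the counterweight, total weight = 6.5 + 6.8 + 6.8 + 2.6 + 6.8 + 16.1 = 45.6.
Along x: (27878.0 + 16.1·x) / 45.6 = 864 (existing moment 6.5·596 + 6.8·1500 + 6.8·1351 + 2.6·646 + 6.8·432 = 27878.0) ⇒ x = (39398.4 − 27878.0) / 16.1 ≈ 715.55.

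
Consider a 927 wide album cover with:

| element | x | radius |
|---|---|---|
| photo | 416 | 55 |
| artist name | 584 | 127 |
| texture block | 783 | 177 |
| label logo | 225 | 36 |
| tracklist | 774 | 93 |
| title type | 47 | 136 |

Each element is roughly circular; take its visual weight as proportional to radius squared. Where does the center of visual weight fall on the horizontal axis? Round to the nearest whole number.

x ≈ 546

r² weights: photo 55² = 3025, artist name 127² = 16129, texture block 177² = 31329, label logo 36² = 1296, tracklist 93² = 8649, title type 136² = 18496. Total = 78924.
x: moment 43063581 / weight 78924 ≈ 545.63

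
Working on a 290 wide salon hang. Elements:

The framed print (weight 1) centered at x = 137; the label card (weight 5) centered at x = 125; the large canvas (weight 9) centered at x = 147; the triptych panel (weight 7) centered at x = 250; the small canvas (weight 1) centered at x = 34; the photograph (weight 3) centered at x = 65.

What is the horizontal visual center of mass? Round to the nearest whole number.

x ≈ 156

Weights sum to 1 + 5 + 9 + 7 + 1 + 3 = 26.
x: (1·137 + 5·125 + 9·147 + 7·250 + 1·34 + 3·65) / 26 = 4064 / 26 ≈ 156.31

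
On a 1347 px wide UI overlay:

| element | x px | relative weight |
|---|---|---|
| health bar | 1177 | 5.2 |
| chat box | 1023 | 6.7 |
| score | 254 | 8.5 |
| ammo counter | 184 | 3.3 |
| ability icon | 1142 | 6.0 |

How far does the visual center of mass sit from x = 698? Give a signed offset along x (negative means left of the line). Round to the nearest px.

≈ 63 px

Weights sum to 5.2 + 6.7 + 8.5 + 3.3 + 6.0 = 29.7.
Σw·x = 5.2·1177 + 6.7·1023 + 8.5·254 + 3.3·184 + 6.0·1142 = 22592.7, so x̄ = 22592.7/29.7 ≈ 760.70.
Difference: 760.70 − 698 ≈ 62.70.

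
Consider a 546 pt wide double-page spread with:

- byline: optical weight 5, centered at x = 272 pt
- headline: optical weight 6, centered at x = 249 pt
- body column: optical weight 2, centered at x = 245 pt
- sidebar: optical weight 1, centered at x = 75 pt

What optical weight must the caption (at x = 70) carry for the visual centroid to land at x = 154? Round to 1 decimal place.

w ≈ 15.0

Existing Σw = 14 (5 + 6 + 2 + 1); existing moment 5·272 + 6·249 + 2·245 + 1·75 = 3419.
Set Σw·x/Σw = 154: (3419 + 70w) = 154·(14 + w).
Solving: w = (154·14 − 3419) / (70 − 154) = -1263 / -84 ≈ 15.04.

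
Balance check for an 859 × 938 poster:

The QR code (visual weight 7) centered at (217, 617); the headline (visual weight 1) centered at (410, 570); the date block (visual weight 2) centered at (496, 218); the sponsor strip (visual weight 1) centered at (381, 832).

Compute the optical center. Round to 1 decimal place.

(300.2, 559.7)

Total weight = 7 + 1 + 2 + 1 = 11.
x: (7·217 + 1·410 + 2·496 + 1·381) / 11 = 3302 / 11 ≈ 300.18
y: (7·617 + 1·570 + 2·218 + 1·832) / 11 = 6157 / 11 ≈ 559.73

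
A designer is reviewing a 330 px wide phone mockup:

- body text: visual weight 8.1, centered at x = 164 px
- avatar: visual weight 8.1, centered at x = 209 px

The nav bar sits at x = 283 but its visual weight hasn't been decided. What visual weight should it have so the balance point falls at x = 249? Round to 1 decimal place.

Fixed elements: Σw = 8.1 + 8.1 = 16.2, Σw·x = 8.1·164 + 8.1·209 = 3021.3.
Balance at x = 249 requires (3021.3 + w·283) / (16.2 + w) = 249.
Solving: w = (249·16.2 − 3021.3) / (283 − 249) = 1012.5 / 34 ≈ 29.78.

w ≈ 29.8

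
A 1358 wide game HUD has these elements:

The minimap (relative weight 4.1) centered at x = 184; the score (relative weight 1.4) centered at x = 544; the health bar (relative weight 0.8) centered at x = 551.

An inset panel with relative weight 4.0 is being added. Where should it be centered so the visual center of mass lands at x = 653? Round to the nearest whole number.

x ≈ 1192

After adding the inset panel, total weight = 4.1 + 1.4 + 0.8 + 4.0 = 10.3.
x: target moment 10.3×653 = 6725.9; current 4.1·184 + 1.4·544 + 0.8·551 = 1956.8; the inset panel supplies 4769.1, so x = 4769.1/4.0 ≈ 1192.28.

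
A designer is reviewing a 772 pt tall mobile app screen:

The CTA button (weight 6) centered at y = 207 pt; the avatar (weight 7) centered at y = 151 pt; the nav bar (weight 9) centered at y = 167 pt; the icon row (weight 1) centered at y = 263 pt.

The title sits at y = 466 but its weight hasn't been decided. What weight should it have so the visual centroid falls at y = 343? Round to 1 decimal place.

w ≈ 31.1

Fixed elements: Σw = 6 + 7 + 9 + 1 = 23, Σw·y = 6·207 + 7·151 + 9·167 + 1·263 = 4065.
Balance at y = 343 requires (4065 + w·466) / (23 + w) = 343.
Rearranging, w·(466 − 343) = 343·23 − 4065 = 3824, so w ≈ 3824/123 = 31.09.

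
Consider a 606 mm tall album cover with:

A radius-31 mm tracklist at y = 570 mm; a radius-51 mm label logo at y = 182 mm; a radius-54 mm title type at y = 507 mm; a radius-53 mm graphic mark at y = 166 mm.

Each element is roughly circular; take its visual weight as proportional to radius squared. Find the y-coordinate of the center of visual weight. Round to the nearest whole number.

y ≈ 319

Weights ∝ r²: tracklist 31² = 961, label logo 51² = 2601, title type 54² = 2916, graphic mark 53² = 2809; Σw = 9287.
y: (961·570 + 2601·182 + 2916·507 + 2809·166) / 9287 = 2965858 / 9287 ≈ 319.36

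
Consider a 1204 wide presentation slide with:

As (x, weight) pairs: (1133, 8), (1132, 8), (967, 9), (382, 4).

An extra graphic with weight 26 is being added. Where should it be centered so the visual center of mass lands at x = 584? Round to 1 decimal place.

x ≈ 145.0

After adding the extra graphic, total weight = 8 + 8 + 9 + 4 + 26 = 55.
x: need Σw·x = 55·584 = 32120. Existing = 8·1133 + 8·1132 + 9·967 + 4·382 = 28351. Remainder 3769 / 26 ≈ 144.96.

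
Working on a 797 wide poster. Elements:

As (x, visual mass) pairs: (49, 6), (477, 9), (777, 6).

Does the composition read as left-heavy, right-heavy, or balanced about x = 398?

Weights sum to 6 + 9 + 6 = 21.
x: (6·49 + 9·477 + 6·777) / 21 = 9249 / 21 ≈ 440.43
440.4 vs midline 398 → right-heavy.

right-heavy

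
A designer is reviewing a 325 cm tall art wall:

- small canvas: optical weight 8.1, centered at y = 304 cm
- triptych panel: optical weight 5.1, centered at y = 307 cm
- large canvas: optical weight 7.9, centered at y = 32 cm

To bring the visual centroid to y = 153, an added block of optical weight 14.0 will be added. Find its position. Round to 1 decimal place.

y ≈ 77.8

With the added block, Σw becomes 8.1 + 5.1 + 7.9 + 14.0 = 35.1.
Along y: (4280.9 + 14.0·y) / 35.1 = 153 (existing moment 8.1·304 + 5.1·307 + 7.9·32 = 4280.9) ⇒ y = (5370.3 − 4280.9) / 14.0 ≈ 77.81.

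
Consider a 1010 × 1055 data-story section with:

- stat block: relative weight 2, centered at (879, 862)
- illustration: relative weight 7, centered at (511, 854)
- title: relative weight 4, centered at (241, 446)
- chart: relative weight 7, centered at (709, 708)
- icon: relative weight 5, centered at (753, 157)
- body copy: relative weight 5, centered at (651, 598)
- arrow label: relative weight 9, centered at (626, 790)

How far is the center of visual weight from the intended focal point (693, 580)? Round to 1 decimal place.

Total weight = 2 + 7 + 4 + 7 + 5 + 5 + 9 = 39.
x: moment 23916 / weight 39 ≈ 613.23
Σw·y = 25327; ȳ = 25327/39 ≈ 649.41.
Offset from (693, 580): Δx ≈ -79.77, Δy ≈ 69.41; distance = √(Δx² + Δy²) ≈ 105.74.

≈ 105.7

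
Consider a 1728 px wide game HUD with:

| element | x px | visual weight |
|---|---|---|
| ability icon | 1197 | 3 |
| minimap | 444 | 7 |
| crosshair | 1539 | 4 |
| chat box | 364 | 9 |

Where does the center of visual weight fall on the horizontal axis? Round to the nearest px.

x ≈ 701

Σw = 3 + 7 + 4 + 9 = 23.
Σw·x = 3·1197 + 7·444 + 4·1539 + 9·364 = 16131, so x̄ = 16131/23 ≈ 701.35.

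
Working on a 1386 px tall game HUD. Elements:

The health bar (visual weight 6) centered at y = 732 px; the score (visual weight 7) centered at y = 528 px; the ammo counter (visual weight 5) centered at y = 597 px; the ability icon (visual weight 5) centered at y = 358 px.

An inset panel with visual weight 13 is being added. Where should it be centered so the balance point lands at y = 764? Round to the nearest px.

New total weight: (6 + 7 + 5 + 5) + 13 = 36.
Along y: (12863 + 13·y) / 36 = 764 (existing moment 6·732 + 7·528 + 5·597 + 5·358 = 12863) ⇒ y = (27504 − 12863) / 13 ≈ 1126.23.

y ≈ 1126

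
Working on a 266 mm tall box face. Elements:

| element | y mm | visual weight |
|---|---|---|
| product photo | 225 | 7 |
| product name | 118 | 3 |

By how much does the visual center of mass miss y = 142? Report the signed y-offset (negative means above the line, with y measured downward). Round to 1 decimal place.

Total weight = 7 + 3 = 10.
y-moment: 7·225 + 3·118 = 1929; centroid 1929/10 ≈ 192.90.
Against y = 142, that's 192.90 − 142 = 50.90.

≈ 50.9 mm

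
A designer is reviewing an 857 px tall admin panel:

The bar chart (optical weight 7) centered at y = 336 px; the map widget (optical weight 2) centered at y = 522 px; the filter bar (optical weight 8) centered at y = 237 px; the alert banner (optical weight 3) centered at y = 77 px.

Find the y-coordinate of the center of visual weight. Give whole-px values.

Total weight = 7 + 2 + 8 + 3 = 20.
y-moment: 7·336 + 2·522 + 8·237 + 3·77 = 5523; centroid 5523/20 ≈ 276.15.

y ≈ 276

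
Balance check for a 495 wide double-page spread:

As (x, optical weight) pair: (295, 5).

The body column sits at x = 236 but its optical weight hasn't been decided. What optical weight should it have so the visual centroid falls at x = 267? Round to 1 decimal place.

Known: weight 5 with moment 5·295 = 1475.
For the centroid to hit 267: (1475 + w·236) / (5 + w) = 267.
Rearranging, w·(236 − 267) = 267·5 − 1475 = -140, so w ≈ -140/-31 = 4.52.

w ≈ 4.5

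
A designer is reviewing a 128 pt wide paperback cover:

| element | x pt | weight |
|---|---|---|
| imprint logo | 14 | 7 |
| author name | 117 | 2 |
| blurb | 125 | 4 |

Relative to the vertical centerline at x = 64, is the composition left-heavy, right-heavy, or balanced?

balanced

Weights sum to 7 + 2 + 4 = 13.
x-moment: 7·14 + 2·117 + 4·125 = 832; centroid 832/13 ≈ 64.00.
That equals the midline 64 — balanced.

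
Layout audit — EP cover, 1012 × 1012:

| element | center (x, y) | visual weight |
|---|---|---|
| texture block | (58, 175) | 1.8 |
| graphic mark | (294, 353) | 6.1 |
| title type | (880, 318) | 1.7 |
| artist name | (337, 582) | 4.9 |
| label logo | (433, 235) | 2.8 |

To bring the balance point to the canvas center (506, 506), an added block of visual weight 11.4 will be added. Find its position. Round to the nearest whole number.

After adding the added block, total weight = 1.8 + 6.1 + 1.7 + 4.9 + 2.8 + 11.4 = 28.7.
x: need Σw·x = 28.7·506 = 14522.2. Existing = 1.8·58 + 6.1·294 + 1.7·880 + 4.9·337 + 2.8·433 = 6257.5. Remainder 8264.7 / 11.4 ≈ 724.97.
y: need Σw·y = 28.7·506 = 14522.2. Existing = 1.8·175 + 6.1·353 + 1.7·318 + 4.9·582 + 2.8·235 = 6518.7. Remainder 8003.5 / 11.4 ≈ 702.06.

(725, 702)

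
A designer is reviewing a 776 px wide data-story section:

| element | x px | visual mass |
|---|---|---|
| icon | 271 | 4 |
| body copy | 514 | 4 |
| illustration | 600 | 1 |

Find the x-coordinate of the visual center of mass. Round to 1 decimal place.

x ≈ 415.6

Weights sum to 4 + 4 + 1 = 9.
x-moment: 4·271 + 4·514 + 1·600 = 3740; centroid 3740/9 ≈ 415.56.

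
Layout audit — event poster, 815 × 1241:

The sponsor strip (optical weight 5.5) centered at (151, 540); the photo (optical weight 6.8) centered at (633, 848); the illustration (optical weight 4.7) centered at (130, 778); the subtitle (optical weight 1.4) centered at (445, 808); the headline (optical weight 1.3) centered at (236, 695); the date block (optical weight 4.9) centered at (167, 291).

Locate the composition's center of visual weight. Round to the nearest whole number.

Total weight = 5.5 + 6.8 + 4.7 + 1.4 + 1.3 + 4.9 = 24.6.
x: moment 7494.0 / weight 24.6 ≈ 304.63
Σw·y = 15853.6; ȳ = 15853.6/24.6 ≈ 644.46.

(305, 644)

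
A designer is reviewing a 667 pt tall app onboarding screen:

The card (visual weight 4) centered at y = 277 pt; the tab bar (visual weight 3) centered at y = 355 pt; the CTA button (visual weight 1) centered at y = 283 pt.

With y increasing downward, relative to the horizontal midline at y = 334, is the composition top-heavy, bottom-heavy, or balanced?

Weights sum to 4 + 3 + 1 = 8.
y: (4·277 + 3·355 + 1·283) / 8 = 2456 / 8 ≈ 307.00
Since 307.0 is above (smaller y than) 334, the composition reads top-heavy.

top-heavy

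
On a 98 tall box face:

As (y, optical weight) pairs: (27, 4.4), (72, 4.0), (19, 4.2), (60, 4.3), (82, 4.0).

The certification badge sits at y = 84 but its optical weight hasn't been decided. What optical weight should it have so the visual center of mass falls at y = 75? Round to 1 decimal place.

w ≈ 55.0

Known weights sum to 4.4 + 4.0 + 4.2 + 4.3 + 4.0 = 20.9; their moment is 4.4·27 + 4.0·72 + 4.2·19 + 4.3·60 + 4.0·82 = 1072.6.
For the centroid to hit 75: (1072.6 + w·84) / (20.9 + w) = 75.
Solving: w = (75·20.9 − 1072.6) / (84 − 75) = 494.9 / 9 ≈ 54.99.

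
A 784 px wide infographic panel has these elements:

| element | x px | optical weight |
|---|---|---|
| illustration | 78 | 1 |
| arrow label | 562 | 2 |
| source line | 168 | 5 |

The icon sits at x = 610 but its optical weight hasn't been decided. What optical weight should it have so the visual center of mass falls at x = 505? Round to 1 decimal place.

Existing Σw = 8 (1 + 2 + 5); existing moment 1·78 + 2·562 + 5·168 = 2042.
Set Σw·x/Σw = 505: (2042 + 610w) = 505·(8 + w).
Solving: w = (505·8 − 2042) / (610 − 505) = 1998 / 105 ≈ 19.03.

w ≈ 19.0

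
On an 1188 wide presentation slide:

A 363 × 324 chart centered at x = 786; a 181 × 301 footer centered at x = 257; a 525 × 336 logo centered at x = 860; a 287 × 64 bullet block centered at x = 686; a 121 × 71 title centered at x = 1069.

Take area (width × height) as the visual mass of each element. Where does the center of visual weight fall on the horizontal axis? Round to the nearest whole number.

Areas → weights: chart 363·324 = 117612, footer 181·301 = 54481, logo 525·336 = 176400, bullet block 287·64 = 18368, title 121·71 = 8591; Σw = 375452.
x: (117612·786 + 54481·257 + 176400·860 + 18368·686 + 8591·1069) / 375452 = 279932876 / 375452 ≈ 745.59

x ≈ 746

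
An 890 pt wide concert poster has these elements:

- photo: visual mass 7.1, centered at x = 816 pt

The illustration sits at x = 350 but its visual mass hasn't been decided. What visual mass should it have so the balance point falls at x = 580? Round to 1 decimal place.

w ≈ 7.3

The single fixed element contributes weight 7.1, moment 7.1·816 = 5793.6.
Set Σw·x/Σw = 580: (5793.6 + 350w) = 580·(7.1 + w).
Solving: w = (580·7.1 − 5793.6) / (350 − 580) = -1675.6 / -230 ≈ 7.29.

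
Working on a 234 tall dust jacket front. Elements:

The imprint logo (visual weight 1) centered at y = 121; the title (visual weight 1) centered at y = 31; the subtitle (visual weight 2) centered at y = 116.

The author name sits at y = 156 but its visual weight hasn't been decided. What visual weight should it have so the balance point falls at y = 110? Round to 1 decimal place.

w ≈ 1.2

Existing Σw = 4 (1 + 1 + 2); existing moment 1·121 + 1·31 + 2·116 = 384.
Set Σw·y/Σw = 110: (384 + 156w) = 110·(4 + w).
Rearranging, w·(156 − 110) = 110·4 − 384 = 56, so w ≈ 56/46 = 1.22.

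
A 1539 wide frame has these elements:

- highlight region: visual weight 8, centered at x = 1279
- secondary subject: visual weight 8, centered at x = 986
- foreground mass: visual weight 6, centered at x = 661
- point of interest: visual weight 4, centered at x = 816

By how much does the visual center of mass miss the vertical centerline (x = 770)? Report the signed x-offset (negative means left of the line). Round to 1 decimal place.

≈ 205.0

Σw = 8 + 8 + 6 + 4 = 26.
x: (8·1279 + 8·986 + 6·661 + 4·816) / 26 = 25350 / 26 ≈ 975.00
Offset from x = 770: 975.00 − 770 ≈ 205.00.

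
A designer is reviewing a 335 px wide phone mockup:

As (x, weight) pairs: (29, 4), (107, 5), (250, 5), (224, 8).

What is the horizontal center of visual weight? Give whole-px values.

x ≈ 168

Σw = 4 + 5 + 5 + 8 = 22.
Σw·x = 4·29 + 5·107 + 5·250 + 8·224 = 3693, so x̄ = 3693/22 ≈ 167.86.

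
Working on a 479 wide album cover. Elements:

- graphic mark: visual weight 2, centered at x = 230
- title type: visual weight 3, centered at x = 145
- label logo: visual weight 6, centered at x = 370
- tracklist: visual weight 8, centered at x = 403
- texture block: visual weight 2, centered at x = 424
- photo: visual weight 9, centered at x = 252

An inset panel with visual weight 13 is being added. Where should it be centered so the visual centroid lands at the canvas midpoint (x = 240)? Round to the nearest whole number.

x ≈ 67

After adding the inset panel, total weight = 2 + 3 + 6 + 8 + 2 + 9 + 13 = 43.
x: target moment 43×240 = 10320; current 2·230 + 3·145 + 6·370 + 8·403 + 2·424 + 9·252 = 9455; the inset panel supplies 865, so x = 865/13 ≈ 66.54.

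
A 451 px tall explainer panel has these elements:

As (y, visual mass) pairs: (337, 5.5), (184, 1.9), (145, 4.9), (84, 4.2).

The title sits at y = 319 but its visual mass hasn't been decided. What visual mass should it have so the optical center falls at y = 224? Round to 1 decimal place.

w ≈ 4.5

Existing Σw = 16.5 (5.5 + 1.9 + 4.9 + 4.2); existing moment 5.5·337 + 1.9·184 + 4.9·145 + 4.2·84 = 3266.4.
Set Σw·y/Σw = 224: (3266.4 + 319w) = 224·(16.5 + w).
Solving: w = (224·16.5 − 3266.4) / (319 − 224) = 429.6 / 95 ≈ 4.52.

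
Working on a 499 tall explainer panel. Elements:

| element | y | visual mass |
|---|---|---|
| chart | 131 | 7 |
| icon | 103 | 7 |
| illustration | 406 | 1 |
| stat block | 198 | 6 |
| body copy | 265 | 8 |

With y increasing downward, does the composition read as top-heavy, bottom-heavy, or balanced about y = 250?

top-heavy

Total weight = 7 + 7 + 1 + 6 + 8 = 29.
y: (7·131 + 7·103 + 1·406 + 6·198 + 8·265) / 29 = 5352 / 29 ≈ 184.55
Since 184.6 is above (smaller y than) 250, the composition reads top-heavy.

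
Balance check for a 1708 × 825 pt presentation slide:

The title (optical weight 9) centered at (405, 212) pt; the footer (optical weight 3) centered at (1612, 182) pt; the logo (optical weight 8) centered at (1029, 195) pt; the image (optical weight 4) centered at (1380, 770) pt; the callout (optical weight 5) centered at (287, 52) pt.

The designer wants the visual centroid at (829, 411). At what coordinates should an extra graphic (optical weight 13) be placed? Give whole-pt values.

With the extra graphic, Σw becomes 9 + 3 + 8 + 4 + 5 + 13 = 42.
Along x: (23668 + 13·x) / 42 = 829 (existing moment 9·405 + 3·1612 + 8·1029 + 4·1380 + 5·287 = 23668) ⇒ x = (34818 − 23668) / 13 ≈ 857.69.
Along y: (7354 + 13·y) / 42 = 411 (existing moment 9·212 + 3·182 + 8·195 + 4·770 + 5·52 = 7354) ⇒ y = (17262 − 7354) / 13 ≈ 762.15.

(858, 762)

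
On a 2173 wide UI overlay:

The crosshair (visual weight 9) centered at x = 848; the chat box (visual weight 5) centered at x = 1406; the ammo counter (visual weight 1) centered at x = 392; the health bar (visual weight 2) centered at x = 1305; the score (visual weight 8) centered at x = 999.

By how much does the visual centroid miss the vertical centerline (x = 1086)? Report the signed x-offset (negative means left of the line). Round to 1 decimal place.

≈ -59.8

Total weight = 9 + 5 + 1 + 2 + 8 = 25.
x-moment: 9·848 + 5·1406 + 1·392 + 2·1305 + 8·999 = 25656; centroid 25656/25 ≈ 1026.24.
Against x = 1086, that's 1026.24 − 1086 = -59.76.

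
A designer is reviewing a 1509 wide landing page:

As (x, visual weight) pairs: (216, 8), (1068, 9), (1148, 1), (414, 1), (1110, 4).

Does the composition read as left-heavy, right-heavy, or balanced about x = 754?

balanced

Σw = 8 + 9 + 1 + 1 + 4 = 23.
Σw·x = 8·216 + 9·1068 + 1·1148 + 1·414 + 4·1110 = 17342, so x̄ = 17342/23 ≈ 754.00.
That equals the midline 754 — balanced.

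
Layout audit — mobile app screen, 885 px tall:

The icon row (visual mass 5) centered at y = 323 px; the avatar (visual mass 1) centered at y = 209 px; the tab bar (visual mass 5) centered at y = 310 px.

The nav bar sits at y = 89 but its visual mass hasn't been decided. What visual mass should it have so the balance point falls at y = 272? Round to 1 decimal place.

w ≈ 2.1

Fixed elements: Σw = 5 + 1 + 5 = 11, Σw·y = 5·323 + 1·209 + 5·310 = 3374.
Set Σw·y/Σw = 272: (3374 + 89w) = 272·(11 + w).
Rearranging, w·(89 − 272) = 272·11 − 3374 = -382, so w ≈ -382/-183 = 2.09.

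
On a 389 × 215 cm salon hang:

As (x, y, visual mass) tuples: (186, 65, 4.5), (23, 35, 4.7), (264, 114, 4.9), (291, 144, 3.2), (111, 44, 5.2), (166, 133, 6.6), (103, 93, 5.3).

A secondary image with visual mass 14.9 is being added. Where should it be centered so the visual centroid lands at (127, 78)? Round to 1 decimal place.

(58.6, 51.6)

After adding the secondary image, total weight = 4.5 + 4.7 + 4.9 + 3.2 + 5.2 + 6.6 + 5.3 + 14.9 = 49.3.
Along x: (5388.6 + 14.9·x) / 49.3 = 127 (existing moment 4.5·186 + 4.7·23 + 4.9·264 + 3.2·291 + 5.2·111 + 6.6·166 + 5.3·103 = 5388.6) ⇒ x = (6261.1 − 5388.6) / 14.9 ≈ 58.56.
Along y: (3075.9 + 14.9·y) / 49.3 = 78 (existing moment 4.5·65 + 4.7·35 + 4.9·114 + 3.2·144 + 5.2·44 + 6.6·133 + 5.3·93 = 3075.9) ⇒ y = (3845.4 − 3075.9) / 14.9 ≈ 51.64.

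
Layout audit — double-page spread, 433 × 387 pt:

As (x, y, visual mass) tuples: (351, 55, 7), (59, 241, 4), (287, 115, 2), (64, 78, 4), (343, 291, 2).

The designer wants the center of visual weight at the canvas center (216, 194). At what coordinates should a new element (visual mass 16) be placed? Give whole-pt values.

After adding the new element, total weight = 7 + 4 + 2 + 4 + 2 + 16 = 35.
x: target moment 35×216 = 7560; current 7·351 + 4·59 + 2·287 + 4·64 + 2·343 = 4209; the new element supplies 3351, so x = 3351/16 ≈ 209.44.
y: target moment 35×194 = 6790; current 7·55 + 4·241 + 2·115 + 4·78 + 2·291 = 2473; the new element supplies 4317, so y = 4317/16 ≈ 269.81.

(209, 270)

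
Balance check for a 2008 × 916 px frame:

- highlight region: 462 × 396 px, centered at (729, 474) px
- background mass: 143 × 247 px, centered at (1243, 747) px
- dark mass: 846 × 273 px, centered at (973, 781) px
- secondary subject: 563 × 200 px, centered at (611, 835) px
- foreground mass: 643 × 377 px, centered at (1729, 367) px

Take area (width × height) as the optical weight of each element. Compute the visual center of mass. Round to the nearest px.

(1107, 592)

Areas: highlight region 462·396 = 182952, background mass 143·247 = 35321, dark mass 846·273 = 230958, secondary subject 563·200 = 112600, foreground mass 643·377 = 242411. Total weight = 804242.
x: (182952·729 + 35321·1243 + 230958·973 + 112600·611 + 242411·1729) / 804242 = 889925364 / 804242 ≈ 1106.54
y: (182952·474 + 35321·747 + 230958·781 + 112600·835 + 242411·367) / 804242 = 476468070 / 804242 ≈ 592.44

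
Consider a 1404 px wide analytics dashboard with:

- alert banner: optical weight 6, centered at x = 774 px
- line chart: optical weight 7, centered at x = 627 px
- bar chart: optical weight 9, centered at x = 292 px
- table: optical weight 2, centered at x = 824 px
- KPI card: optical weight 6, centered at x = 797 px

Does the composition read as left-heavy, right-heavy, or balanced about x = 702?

left-heavy

Σw = 6 + 7 + 9 + 2 + 6 = 30.
x: (6·774 + 7·627 + 9·292 + 2·824 + 6·797) / 30 = 18091 / 30 ≈ 603.03
603.0 vs midline 702 → left-heavy.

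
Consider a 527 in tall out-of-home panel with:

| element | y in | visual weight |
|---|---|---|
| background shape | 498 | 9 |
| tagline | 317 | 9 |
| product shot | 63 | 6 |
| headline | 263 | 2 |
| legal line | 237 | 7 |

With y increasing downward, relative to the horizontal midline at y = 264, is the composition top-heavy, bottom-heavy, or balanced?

Σw = 9 + 9 + 6 + 2 + 7 = 33.
y: (9·498 + 9·317 + 6·63 + 2·263 + 7·237) / 33 = 9898 / 33 ≈ 299.94
299.9 lies below (larger y than) the midline 264, so the layout is bottom-heavy.

bottom-heavy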